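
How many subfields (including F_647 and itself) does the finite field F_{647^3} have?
F_{647^3} has 2 subfields

The subfields of F_{p^n} are exactly the fields F_{p^d} for d | n (each is the fixed field of the unique index-d subgroup of Gal(F_{p^n}/F_p) ≅ Z/nZ). The divisors of n = 3 are {1, 3}, giving 2 subfields: F_{647^1}, F_{647^3}.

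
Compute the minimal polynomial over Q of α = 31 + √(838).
m_α(x) = x^2 - 62x + 123

From α - 31 = √(838), squaring gives (α - 31)^2 = 838, i.e. α^2 - 62α + 961 = 838, so α^2 - 62α + 123 = 0. The discriminant of x^2 - 62x + 123 is (-62)^2 - 4·(123) = 3844 - 492 = 3352, and 4·(838) is not a perfect square in Q since 838 is squarefree and ≠ 1. Hence x^2 - 62x + 123 is irreducible over Q and is the minimal polynomial of α.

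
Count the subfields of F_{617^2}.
F_{617^2} has 2 subfields

The subfields of F_{p^n} are exactly the fields F_{p^d} for d | n (each is the fixed field of the unique index-d subgroup of Gal(F_{p^n}/F_p) ≅ Z/nZ). The divisors of n = 2 are {1, 2}, giving 2 subfields: F_{617^1}, F_{617^2}.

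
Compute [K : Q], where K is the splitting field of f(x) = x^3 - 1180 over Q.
[K : Q] = 6

The roots of x^3 - 1180 are ∛1180, ω∛1180, ω^2∛1180 where ω = e^(2πi/3) is a primitive cube root of unity, so K = Q(∛1180, ω). Now [Q(∛1180):Q] = 3 (since 1180 is not a perfect cube, x^3 - 1180 is irreducible) and [Q(ω):Q] = 2. Both 2 and 3 divide [K:Q], and [K:Q] ≤ 3·2 = 6, so [K:Q] = 6. (Equivalently: Q(∛1180) ⊂ R but ω ∉ R, so [K : Q(∛1180)] = 2.)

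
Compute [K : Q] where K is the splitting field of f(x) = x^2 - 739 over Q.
[K : Q] = 2

f(x) = x^2 - 739 factors as (x - √739)(x + √739). The splitting field is K = Q(√739). Since 739 is squarefree and > 1, it is not a perfect square, so x^2 - 739 is irreducible over Q and [Q(√739) : Q] = 2. Hence [K : Q] = 2.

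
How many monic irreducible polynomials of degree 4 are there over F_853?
There are 132353532318 monic irreducible polynomials of degree 4 over F_853

Each element of F_{853^4} that lies in no proper subfield is a root of exactly one monic irreducible of degree 4 over F_853, and each such polynomial has 4 distinct roots in F_{853^4}. By Möbius inversion the count is N_853(4) = (1/4) Σ_{d|4} μ(4/d) · 853^d = (1/4)(μ(4)·853^1 + μ(2)·853^2 + μ(1)·853^4) = 529414129272/4 = 132353532318.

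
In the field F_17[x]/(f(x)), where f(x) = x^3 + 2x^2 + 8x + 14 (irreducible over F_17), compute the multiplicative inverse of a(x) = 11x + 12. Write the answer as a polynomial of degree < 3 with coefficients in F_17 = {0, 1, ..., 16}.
a(x)^(-1) ≡ 13x^2 + x + 4 (mod f(x))

Since f is irreducible over F_17, F_17[x]/(f) is a field and a(x) ≠ 0 has an inverse. Apply the extended Euclidean algorithm to f(x) and a(x) in F_17[x]: f(x) = (14x^2 + 5x + 3)·a(x) + (12). The last nonzero remainder is the constant 12 = gcd(f, a) in F_17. Back-substituting through the division chain expresses 12 = s(x)·a(x) + t(x)·f(x) with s(x) ≡ 3x^2 + 12x + 14 (mod f), so (3x^2 + 12x + 14)·a(x) ≡ 12 (mod f). Multiplying by 12^(-1) ≡ 10 in F_17 gives a(x)^(-1) ≡ 10·(3x^2 + 12x + 14) ≡ 13x^2 + x + 4 (mod f). Check: (11x + 12)·(13x^2 + x + 4) = 7x^3 + 14x^2 + 5x + 14 ≡ 1 (mod x^3 + 2x^2 + 8x + 14).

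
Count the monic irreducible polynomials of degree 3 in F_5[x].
There are 40 monic irreducible polynomials of degree 3 over F_5

Each element of F_{5^3} that lies in no proper subfield is a root of exactly one monic irreducible of degree 3 over F_5, and each such polynomial has 3 distinct roots in F_{5^3}. By Möbius inversion the count is N_5(3) = (1/3) Σ_{d|3} μ(3/d) · 5^d = (1/3)(μ(3)·5^1 + μ(1)·5^3) = 120/3 = 40.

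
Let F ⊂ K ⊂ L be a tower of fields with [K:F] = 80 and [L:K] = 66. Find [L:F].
[L:F] = 5280

The tower law says that for any tower of field extensions F ⊂ K ⊂ L with finite degrees, [L:F] = [L:K] · [K:F]. Here this gives [L:F] = 66 · 80 = 5280.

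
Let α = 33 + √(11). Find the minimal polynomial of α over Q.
m_α(x) = x^2 - 66x + 1078

From α - 33 = √(11), squaring gives (α - 33)^2 = 11, i.e. α^2 - 66α + 1089 = 11, so α^2 - 66α + 1078 = 0. The discriminant of x^2 - 66x + 1078 is (-66)^2 - 4·(1078) = 4356 - 4312 = 44, and 4·(11) is not a perfect square in Q since 11 is squarefree and ≠ 1. Hence x^2 - 66x + 1078 is irreducible over Q and is the minimal polynomial of α.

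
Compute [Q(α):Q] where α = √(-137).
[Q(α):Q] = 2

[Q(α):Q] equals the degree of the minimal polynomial of α. Here α^2 = -137 and x^2 + 137 is irreducible (d = -137 is squarefree, ≠ 1, hence not a square), so deg(m_α) = 2. Thus [Q(α):Q] = 2.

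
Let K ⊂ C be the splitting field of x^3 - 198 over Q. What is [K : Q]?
[K : Q] = 6

The roots of x^3 - 198 are ∛198, ω∛198, ω^2∛198 where ω = e^(2πi/3) is a primitive cube root of unity, so K = Q(∛198, ω). Now [Q(∛198):Q] = 3 (since 198 is not a perfect cube, x^3 - 198 is irreducible) and [Q(ω):Q] = 2. Both 2 and 3 divide [K:Q], and [K:Q] ≤ 3·2 = 6, so [K:Q] = 6. (Equivalently: Q(∛198) ⊂ R but ω ∉ R, so [K : Q(∛198)] = 2.)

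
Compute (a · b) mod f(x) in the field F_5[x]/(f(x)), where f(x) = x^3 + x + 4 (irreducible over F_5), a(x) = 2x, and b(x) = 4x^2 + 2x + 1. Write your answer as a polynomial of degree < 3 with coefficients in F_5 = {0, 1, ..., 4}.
a · b ≡ 4x^2 + 4x + 3 (mod f(x))

Multiply in F_5[x]: a(x)·b(x) = (2x)·(4x^2 + 2x + 1) = 3x^3 + 4x^2 + 2x. This has degree ≥ 3, so divide by f(x) over F_5: 3x^3 + 4x^2 + 2x = (3)·(x^3 + x + 4) + (4x^2 + 4x + 3). Hence a·b ≡ 4x^2 + 4x + 3 (mod f). (F_5[x]/(f) is a field with 5^3 = 125 elements since f is irreducible of degree 3.)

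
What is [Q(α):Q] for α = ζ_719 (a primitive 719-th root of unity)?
[Q(α):Q] = 718

The minimal polynomial of ζ_719 over Q is the 719-th cyclotomic polynomial Φ_719(x), which is irreducible over Q and has degree φ(719) = 718. Hence [Q(α):Q] = φ(719) = 718.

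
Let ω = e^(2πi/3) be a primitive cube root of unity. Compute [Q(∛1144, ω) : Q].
[Q(∛1144, ω) : Q] = 6

[Q(∛1144):Q] = 3 (min poly x^3 - 1144, irreducible since 1144 is not a perfect cube). [Q(ω):Q] = 2 (min poly x^2 + x + 1). Since Q(∛1144) ⊂ R and ω ∉ R, we have ω ∉ Q(∛1144), so x^2 + x + 1 remains irreducible over Q(∛1144) and [Q(∛1144, ω) : Q(∛1144)] = 2. By the tower law, [Q(∛1144, ω) : Q] = 3 · 2 = 6. (In fact Q(∛1144, ω) is the splitting field of x^3 - 1144 over Q.)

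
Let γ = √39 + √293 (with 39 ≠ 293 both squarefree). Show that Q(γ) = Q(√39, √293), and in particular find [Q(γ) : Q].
[Q(γ) : Q] = 4 (equivalently, Q(γ) = Q(√39, √293))

Obviously Q(γ) ⊆ Q(√39, √293), and [Q(√39, √293):Q] = 4 (since 39, 293 are distinct squarefree integers > 1 with 11427 not a perfect square). To show equality we compute the minimal polynomial of γ. From γ = √39 + √293: γ^2 = 39 + 2√(11427) + 293 = 332 + 2√(11427), so γ^2 - 332 = 2√(11427); squaring, (γ^2 - 332)^2 = 4·11427, i.e. γ^4 - 664γ^2 + 110224 - 45708 = 0, i.e. γ^4 - 664γ^2 + 64516 = 0. So γ is a root of x^4 - 664x^2 + 64516. This polynomial is irreducible over Q: it has no rational root (each ±√39 ± √293 is irrational), and any factorization into two quadratics over Q would force √(11427) ∈ Q (pairing opposite roots) or √39, √293 ∈ Q (other pairings), all impossible. Hence [Q(γ):Q] = 4 = [Q(√39, √293):Q], so Q(γ) = Q(√39, √293).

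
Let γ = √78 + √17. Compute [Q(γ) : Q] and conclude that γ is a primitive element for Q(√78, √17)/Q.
[Q(γ) : Q] = 4 (equivalently, Q(γ) = Q(√78, √17))

Obviously Q(γ) ⊆ Q(√78, √17), and [Q(√78, √17):Q] = 4 (since 78, 17 are distinct squarefree integers > 1 with 1326 not a perfect square). To show equality we compute the minimal polynomial of γ. From γ = √78 + √17: γ^2 = 78 + 2√(1326) + 17 = 95 + 2√(1326), so γ^2 - 95 = 2√(1326); squaring, (γ^2 - 95)^2 = 4·1326, i.e. γ^4 - 190γ^2 + 9025 - 5304 = 0, i.e. γ^4 - 190γ^2 + 3721 = 0. So γ is a root of x^4 - 190x^2 + 3721. This polynomial is irreducible over Q: it has no rational root (each ±√78 ± √17 is irrational), and any factorization into two quadratics over Q would force √(1326) ∈ Q (pairing opposite roots) or √78, √17 ∈ Q (other pairings), all impossible. Hence [Q(γ):Q] = 4 = [Q(√78, √17):Q], so Q(γ) = Q(√78, √17).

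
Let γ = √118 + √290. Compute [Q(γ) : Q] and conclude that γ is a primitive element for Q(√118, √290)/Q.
[Q(γ) : Q] = 4 (equivalently, Q(γ) = Q(√118, √290))

Obviously Q(γ) ⊆ Q(√118, √290), and [Q(√118, √290):Q] = 4 (since 118, 290 are distinct squarefree integers > 1 with 34220 not a perfect square). To show equality we compute the minimal polynomial of γ. From γ = √118 + √290: γ^2 = 118 + 2√(34220) + 290 = 408 + 2√(34220), so γ^2 - 408 = 2√(34220); squaring, (γ^2 - 408)^2 = 4·34220, i.e. γ^4 - 816γ^2 + 166464 - 136880 = 0, i.e. γ^4 - 816γ^2 + 29584 = 0. So γ is a root of x^4 - 816x^2 + 29584. This polynomial is irreducible over Q: it has no rational root (each ±√118 ± √290 is irrational), and any factorization into two quadratics over Q would force √(34220) ∈ Q (pairing opposite roots) or √118, √290 ∈ Q (other pairings), all impossible. Hence [Q(γ):Q] = 4 = [Q(√118, √290):Q], so Q(γ) = Q(√118, √290).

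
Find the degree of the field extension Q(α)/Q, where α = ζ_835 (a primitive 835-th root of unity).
[Q(α):Q] = 664

The minimal polynomial of ζ_835 over Q is the 835-th cyclotomic polynomial Φ_835(x), which is irreducible over Q and has degree φ(835) = 664. Hence [Q(α):Q] = φ(835) = 664.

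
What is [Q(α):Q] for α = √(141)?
[Q(α):Q] = 2

[Q(α):Q] equals the degree of the minimal polynomial of α. Here α^2 = 141 and x^2 - 141 is irreducible (d = 141 is squarefree, ≠ 1, hence not a square), so deg(m_α) = 2. Thus [Q(α):Q] = 2.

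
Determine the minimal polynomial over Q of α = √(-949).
m_α(x) = x^2 + 949

α satisfies α^2 + 949 = 0, so x^2 + 949 annihilates α. Since d = -949 is squarefree and ≠ 1, it is not a perfect square in Q, so x^2 + 949 has no rational root and is therefore irreducible over Q (a degree-2 polynomial over a field is irreducible iff it has no root). Hence m_α(x) = x^2 + 949.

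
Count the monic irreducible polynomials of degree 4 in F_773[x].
There are 89260077078 monic irreducible polynomials of degree 4 over F_773

Each element of F_{773^4} that lies in no proper subfield is a root of exactly one monic irreducible of degree 4 over F_773, and each such polynomial has 4 distinct roots in F_{773^4}. By Möbius inversion the count is N_773(4) = (1/4) Σ_{d|4} μ(4/d) · 773^d = (1/4)(μ(4)·773^1 + μ(2)·773^2 + μ(1)·773^4) = 357040308312/4 = 89260077078.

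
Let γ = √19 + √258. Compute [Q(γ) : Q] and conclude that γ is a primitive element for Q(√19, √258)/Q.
[Q(γ) : Q] = 4 (equivalently, Q(γ) = Q(√19, √258))

Obviously Q(γ) ⊆ Q(√19, √258), and [Q(√19, √258):Q] = 4 (since 19, 258 are distinct squarefree integers > 1 with 4902 not a perfect square). To show equality we compute the minimal polynomial of γ. From γ = √19 + √258: γ^2 = 19 + 2√(4902) + 258 = 277 + 2√(4902), so γ^2 - 277 = 2√(4902); squaring, (γ^2 - 277)^2 = 4·4902, i.e. γ^4 - 554γ^2 + 76729 - 19608 = 0, i.e. γ^4 - 554γ^2 + 57121 = 0. So γ is a root of x^4 - 554x^2 + 57121. This polynomial is irreducible over Q: it has no rational root (each ±√19 ± √258 is irrational), and any factorization into two quadratics over Q would force √(4902) ∈ Q (pairing opposite roots) or √19, √258 ∈ Q (other pairings), all impossible. Hence [Q(γ):Q] = 4 = [Q(√19, √258):Q], so Q(γ) = Q(√19, √258).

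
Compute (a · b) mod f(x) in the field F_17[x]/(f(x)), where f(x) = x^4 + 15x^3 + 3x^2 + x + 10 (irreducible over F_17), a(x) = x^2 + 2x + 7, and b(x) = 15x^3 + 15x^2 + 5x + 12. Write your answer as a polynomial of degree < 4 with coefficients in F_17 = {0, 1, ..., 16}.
a · b ≡ 7x^3 + 6x^2 + 4x + 14 (mod f(x))

Multiply in F_17[x]: a(x)·b(x) = (x^2 + 2x + 7)·(15x^3 + 15x^2 + 5x + 12) = 15x^5 + 11x^4 + 4x^3 + 8x^2 + 8x + 16. This has degree ≥ 4, so divide by f(x) over F_17: 15x^5 + 11x^4 + 4x^3 + 8x^2 + 8x + 16 = (15x + 7)·(x^4 + 15x^3 + 3x^2 + x + 10) + (7x^3 + 6x^2 + 4x + 14). Hence a·b ≡ 7x^3 + 6x^2 + 4x + 14 (mod f). (F_17[x]/(f) is a field with 17^4 = 83521 elements since f is irreducible of degree 4.)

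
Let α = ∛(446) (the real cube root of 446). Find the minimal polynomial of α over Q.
m_α(x) = x^3 - 446

α satisfies α^3 = 446, so x^3 - 446 annihilates α. By the rational root test, a rational root p/q (in lowest terms) of x^3 - 446 would satisfy p^3 = 446 q^3, forcing q = 1 and p^3 = 446; but 446 is not a perfect cube, contradiction. A monic cubic over Q with no rational root is irreducible (any nontrivial factorization would include a linear factor). Hence x^3 - 446 is the minimal polynomial of α, and in particular [Q(α):Q] = 3.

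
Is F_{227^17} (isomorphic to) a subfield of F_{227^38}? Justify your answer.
No: F_{227^17} is not a subfield of F_{227^38}

F_{p^m} embeds in F_{p^n} iff m | n. Here 17 ∤ 38 (since 38 = 2·17 + 4 with remainder 4 ≠ 0), so F_{227^17} is not a subfield of F_{227^38}. Equivalently: if it were, the tower law would give 17 = [F_{227^17}:F_227] dividing [F_{227^38}:F_227] = 38, contradiction.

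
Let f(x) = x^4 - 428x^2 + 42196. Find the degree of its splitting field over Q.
[K : Q] = 4

Solving the quadratic in x^2: x^2 = (428 ± √(428^2 - 4·42196))/2 = (428 ± √14400)/2 = (428 ± 120)/2, giving x^2 = 154 or x^2 = 274. So f(x) = (x^2 - 154)(x^2 - 274) and the roots of f are ±√154, ±√274. Hence the splitting field is K = Q(√154, √274). Since 154 and 274 are distinct squarefree integers > 1, their product 42196 is not a perfect square, so √274 ∉ Q(√154). By the tower law [K:Q] = [Q(√154,√274):Q(√154)] · [Q(√154):Q] = 2 · 2 = 4.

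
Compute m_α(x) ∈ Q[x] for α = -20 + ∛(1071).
m_α(x) = x^3 + 60x^2 + 1200x + 6929

Set β = α + 20 = ∛(1071), so β^3 = 1071. Then (α + 20)^3 - 1071 = 0, i.e. α is a root of g(x) = (x + 20)^3 - 1071 = x^3 + 60x^2 + 1200x + 6929. Since g(x) = h(x + 20) where h(x) = x^3 - 1071, and h is irreducible over Q (because 1071 is not a perfect cube, so h has no rational root, and a monic cubic with no rational root is irreducible), g is also irreducible (irreducibility is preserved under the substitution x → x + 20). Hence m_α(x) = x^3 + 60x^2 + 1200x + 6929.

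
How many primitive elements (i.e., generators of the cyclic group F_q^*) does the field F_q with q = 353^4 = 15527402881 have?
There are φ(15527402880) = 3477995520 primitive elements

F_q^* is cyclic of order q - 1 = 15527402880. A cyclic group of order m has exactly φ(m) generators. Here m = 15527402880 = 2^7 · 3 · 5 · 11 · 17 · 59 · 733, so the number of primitive elements is φ(15527402880) = 3477995520.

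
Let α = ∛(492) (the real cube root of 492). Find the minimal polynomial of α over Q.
m_α(x) = x^3 - 492

α satisfies α^3 = 492, so x^3 - 492 annihilates α. By the rational root test, a rational root p/q (in lowest terms) of x^3 - 492 would satisfy p^3 = 492 q^3, forcing q = 1 and p^3 = 492; but 492 is not a perfect cube, contradiction. A monic cubic over Q with no rational root is irreducible (any nontrivial factorization would include a linear factor). Hence x^3 - 492 is the minimal polynomial of α, and in particular [Q(α):Q] = 3.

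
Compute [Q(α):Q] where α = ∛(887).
[Q(α):Q] = 3

The minimal polynomial of α is x^3 - 887, irreducible over Q since 887 is not a perfect cube (so x^3 - 887 has no rational root). Hence [Q(α):Q] = deg(m_α) = 3.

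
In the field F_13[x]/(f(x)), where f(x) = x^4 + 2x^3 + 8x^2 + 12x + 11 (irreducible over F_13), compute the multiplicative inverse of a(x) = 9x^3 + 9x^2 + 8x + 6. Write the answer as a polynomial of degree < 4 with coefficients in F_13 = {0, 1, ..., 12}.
a(x)^(-1) ≡ 4x^3 + 9x^2 + 4 (mod f(x))

Since f is irreducible over F_13, F_13[x]/(f) is a field and a(x) ≠ 0 has an inverse. Apply the extended Euclidean algorithm to f(x) and a(x) in F_13[x]: f(x) = (3x + 3)·a(x) + (9x^2 + 9x + 6);  a(x) = (x)·(9x^2 + 9x + 6) + (2x + 6);  (9x^2 + 9x + 6) = (11x + 4)·(2x + 6) + (8). The last nonzero remainder is the constant 8 = gcd(f, a) in F_13. Back-substituting through the division chain expresses 8 = s(x)·a(x) + t(x)·f(x) with s(x) ≡ 6x^3 + 7x^2 + 6 (mod f), so (6x^3 + 7x^2 + 6)·a(x) ≡ 8 (mod f). Multiplying by 8^(-1) ≡ 5 in F_13 gives a(x)^(-1) ≡ 5·(6x^3 + 7x^2 + 6) ≡ 4x^3 + 9x^2 + 4 (mod f). Check: (9x^3 + 9x^2 + 8x + 6)·(4x^3 + 9x^2 + 4) = 10x^6 + 9x^4 + 2x^3 + 12x^2 + 6x + 11 ≡ 1 (mod x^4 + 2x^3 + 8x^2 + 12x + 11).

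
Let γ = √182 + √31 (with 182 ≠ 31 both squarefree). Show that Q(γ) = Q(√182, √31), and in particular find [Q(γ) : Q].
[Q(γ) : Q] = 4 (equivalently, Q(γ) = Q(√182, √31))

Obviously Q(γ) ⊆ Q(√182, √31), and [Q(√182, √31):Q] = 4 (since 182, 31 are distinct squarefree integers > 1 with 5642 not a perfect square). To show equality we compute the minimal polynomial of γ. From γ = √182 + √31: γ^2 = 182 + 2√(5642) + 31 = 213 + 2√(5642), so γ^2 - 213 = 2√(5642); squaring, (γ^2 - 213)^2 = 4·5642, i.e. γ^4 - 426γ^2 + 45369 - 22568 = 0, i.e. γ^4 - 426γ^2 + 22801 = 0. So γ is a root of x^4 - 426x^2 + 22801. This polynomial is irreducible over Q: it has no rational root (each ±√182 ± √31 is irrational), and any factorization into two quadratics over Q would force √(5642) ∈ Q (pairing opposite roots) or √182, √31 ∈ Q (other pairings), all impossible. Hence [Q(γ):Q] = 4 = [Q(√182, √31):Q], so Q(γ) = Q(√182, √31).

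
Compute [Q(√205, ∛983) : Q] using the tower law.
[Q(√205, ∛983) : Q] = 6

Let L = Q(√205, ∛983). Since Q(√205) ⊂ L and [Q(√205):Q] = 2, the tower law gives 2 | [L:Q]. Likewise Q(∛983) ⊂ L with [Q(∛983):Q] = 3 (because 983 is not a perfect cube), so 3 | [L:Q]. As gcd(2,3) = 1, [L:Q] is divisible by 6. Conversely L is generated over Q by √205 and ∛983, so [L:Q] ≤ 2·3 = 6. Therefore [Q(√205, ∛983) : Q] = 6.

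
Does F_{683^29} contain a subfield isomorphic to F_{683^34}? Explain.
No: F_{683^34} is not a subfield of F_{683^29}

F_{p^m} embeds in F_{p^n} iff m | n. Here 34 ∤ 29 (since 29 = 0·34 + 29 with remainder 29 ≠ 0), so F_{683^34} is not a subfield of F_{683^29}. Equivalently: if it were, the tower law would give 34 = [F_{683^34}:F_683] dividing [F_{683^29}:F_683] = 29, contradiction.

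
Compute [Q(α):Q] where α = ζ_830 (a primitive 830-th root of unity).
[Q(α):Q] = 328

The minimal polynomial of ζ_830 over Q is the 830-th cyclotomic polynomial Φ_830(x), which is irreducible over Q and has degree φ(830) = 328. Hence [Q(α):Q] = φ(830) = 328.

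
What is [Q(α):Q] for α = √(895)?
[Q(α):Q] = 2

[Q(α):Q] equals the degree of the minimal polynomial of α. Here α^2 = 895 and x^2 - 895 is irreducible (d = 895 is squarefree, ≠ 1, hence not a square), so deg(m_α) = 2. Thus [Q(α):Q] = 2.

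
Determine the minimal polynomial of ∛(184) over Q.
m_α(x) = x^3 - 184

α satisfies α^3 = 184, so x^3 - 184 annihilates α. By the rational root test, a rational root p/q (in lowest terms) of x^3 - 184 would satisfy p^3 = 184 q^3, forcing q = 1 and p^3 = 184; but 184 is not a perfect cube, contradiction. A monic cubic over Q with no rational root is irreducible (any nontrivial factorization would include a linear factor). Hence x^3 - 184 is the minimal polynomial of α, and in particular [Q(α):Q] = 3.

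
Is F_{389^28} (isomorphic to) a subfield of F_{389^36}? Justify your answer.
No: F_{389^28} is not a subfield of F_{389^36}

F_{p^m} embeds in F_{p^n} iff m | n. Here 28 ∤ 36 (since 36 = 1·28 + 8 with remainder 8 ≠ 0), so F_{389^28} is not a subfield of F_{389^36}. Equivalently: if it were, the tower law would give 28 = [F_{389^28}:F_389] dividing [F_{389^36}:F_389] = 36, contradiction.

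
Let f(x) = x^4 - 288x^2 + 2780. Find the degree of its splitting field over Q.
[K : Q] = 4

Solving the quadratic in x^2: x^2 = (288 ± √(288^2 - 4·2780))/2 = (288 ± √71824)/2 = (288 ± 268)/2, giving x^2 = 10 or x^2 = 278. So f(x) = (x^2 - 10)(x^2 - 278) and the roots of f are ±√10, ±√278. Hence the splitting field is K = Q(√10, √278). Since 10 and 278 are distinct squarefree integers > 1, their product 2780 is not a perfect square, so √278 ∉ Q(√10). By the tower law [K:Q] = [Q(√10,√278):Q(√10)] · [Q(√10):Q] = 2 · 2 = 4.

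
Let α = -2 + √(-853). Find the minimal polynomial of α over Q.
m_α(x) = x^2 + 4x + 857

From α + 2 = √(-853), squaring gives (α + 2)^2 = -853, i.e. α^2 + 4α + 4 = -853, so α^2 + 4α + 857 = 0. The discriminant of x^2 + 4x + 857 is (4)^2 - 4·(857) = 16 - 3428 = -3412, and 4·(-853) is not a perfect square in Q since -853 is squarefree and ≠ 1. Hence x^2 + 4x + 857 is irreducible over Q and is the minimal polynomial of α.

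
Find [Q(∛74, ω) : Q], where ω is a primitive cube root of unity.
[Q(∛74, ω) : Q] = 6

[Q(∛74):Q] = 3 (min poly x^3 - 74, irreducible since 74 is not a perfect cube). [Q(ω):Q] = 2 (min poly x^2 + x + 1). Since Q(∛74) ⊂ R and ω ∉ R, we have ω ∉ Q(∛74), so x^2 + x + 1 remains irreducible over Q(∛74) and [Q(∛74, ω) : Q(∛74)] = 2. By the tower law, [Q(∛74, ω) : Q] = 3 · 2 = 6. (In fact Q(∛74, ω) is the splitting field of x^3 - 74 over Q.)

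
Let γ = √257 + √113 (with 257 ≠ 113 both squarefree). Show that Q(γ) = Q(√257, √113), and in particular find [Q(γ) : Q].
[Q(γ) : Q] = 4 (equivalently, Q(γ) = Q(√257, √113))

Obviously Q(γ) ⊆ Q(√257, √113), and [Q(√257, √113):Q] = 4 (since 257, 113 are distinct squarefree integers > 1 with 29041 not a perfect square). To show equality we compute the minimal polynomial of γ. From γ = √257 + √113: γ^2 = 257 + 2√(29041) + 113 = 370 + 2√(29041), so γ^2 - 370 = 2√(29041); squaring, (γ^2 - 370)^2 = 4·29041, i.e. γ^4 - 740γ^2 + 136900 - 116164 = 0, i.e. γ^4 - 740γ^2 + 20736 = 0. So γ is a root of x^4 - 740x^2 + 20736. This polynomial is irreducible over Q: it has no rational root (each ±√257 ± √113 is irrational), and any factorization into two quadratics over Q would force √(29041) ∈ Q (pairing opposite roots) or √257, √113 ∈ Q (other pairings), all impossible. Hence [Q(γ):Q] = 4 = [Q(√257, √113):Q], so Q(γ) = Q(√257, √113).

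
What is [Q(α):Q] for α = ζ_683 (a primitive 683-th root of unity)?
[Q(α):Q] = 682

The minimal polynomial of ζ_683 over Q is the 683-th cyclotomic polynomial Φ_683(x), which is irreducible over Q and has degree φ(683) = 682. Hence [Q(α):Q] = φ(683) = 682.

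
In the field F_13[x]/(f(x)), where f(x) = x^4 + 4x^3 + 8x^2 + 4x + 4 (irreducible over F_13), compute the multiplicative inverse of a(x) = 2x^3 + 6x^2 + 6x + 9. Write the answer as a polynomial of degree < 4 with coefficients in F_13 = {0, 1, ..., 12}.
a(x)^(-1) ≡ x^3 + 4x^2 + 5x + 3 (mod f(x))

Since f is irreducible over F_13, F_13[x]/(f) is a field and a(x) ≠ 0 has an inverse. Apply the extended Euclidean algorithm to f(x) and a(x) in F_13[x]: f(x) = (7x + 7)·a(x) + (2x^2 + 3x + 6);  a(x) = (x + 8)·(2x^2 + 3x + 6) + (2x);  (2x^2 + 3x + 6) = (x + 8)·(2x) + (6). The last nonzero remainder is the constant 6 = gcd(f, a) in F_13. Back-substituting through the division chain expresses 6 = s(x)·a(x) + t(x)·f(x) with s(x) ≡ 6x^3 + 11x^2 + 4x + 5 (mod f), so (6x^3 + 11x^2 + 4x + 5)·a(x) ≡ 6 (mod f). Multiplying by 6^(-1) ≡ 11 in F_13 gives a(x)^(-1) ≡ 11·(6x^3 + 11x^2 + 4x + 5) ≡ x^3 + 4x^2 + 5x + 3 (mod f). Check: (2x^3 + 6x^2 + 6x + 9)·(x^3 + 4x^2 + 5x + 3) = 2x^6 + x^5 + x^4 + 4x^3 + 6x^2 + 11x + 1 ≡ 1 (mod x^4 + 4x^3 + 8x^2 + 4x + 4).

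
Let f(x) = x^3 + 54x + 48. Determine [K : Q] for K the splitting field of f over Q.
[K : Q] = 6

By the rational root test, any rational root of the monic integer polynomial f(x) = x^3 + 54x + 48 must be an integer dividing the constant term 48, i.e. one of ±{1, 2, 3, 4, 6, 8, 12, 16, 24, 48}. Evaluating: f(1) = 103, f(-1) = -7, f(2) = 164, f(-2) = -68, f(3) = 237, f(-3) = -141, f(4) = 328, f(-4) = -232, f(6) = 588, f(-6) = -492, f(8) = 992, f(-8) = -896, f(12) = 2424, f(-12) = -2328, f(16) = 5008, f(-16) = -4912, f(24) = 15168, f(-24) = -15072, f(48) = 113232, f(-48) = -113136; none is 0, so f has no rational root and is therefore irreducible over Q (a cubic with no linear factor over a field is irreducible). For an irreducible cubic, the Galois group is A_3 or S_3 according as the discriminant disc(f) = -4a^3 - 27b^2 = -4·(54)^3 - 27·(48)^2 = -692064 is or is not a square in Q. Here disc(f) = -692064 is not a perfect square in Q, so the Galois group of f over Q is not contained in A_3 and must be all of S_3. The splitting field has degree |S_3| = 6 over Q, so [K : Q] = 6.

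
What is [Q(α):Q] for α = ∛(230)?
[Q(α):Q] = 3

The minimal polynomial of α is x^3 - 230, irreducible over Q since 230 is not a perfect cube (so x^3 - 230 has no rational root). Hence [Q(α):Q] = deg(m_α) = 3.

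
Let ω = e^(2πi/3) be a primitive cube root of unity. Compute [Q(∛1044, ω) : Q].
[Q(∛1044, ω) : Q] = 6

[Q(∛1044):Q] = 3 (min poly x^3 - 1044, irreducible since 1044 is not a perfect cube). [Q(ω):Q] = 2 (min poly x^2 + x + 1). Since Q(∛1044) ⊂ R and ω ∉ R, we have ω ∉ Q(∛1044), so x^2 + x + 1 remains irreducible over Q(∛1044) and [Q(∛1044, ω) : Q(∛1044)] = 2. By the tower law, [Q(∛1044, ω) : Q] = 3 · 2 = 6. (In fact Q(∛1044, ω) is the splitting field of x^3 - 1044 over Q.)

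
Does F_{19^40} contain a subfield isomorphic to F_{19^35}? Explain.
No: F_{19^35} is not a subfield of F_{19^40}

F_{p^m} embeds in F_{p^n} iff m | n. Here 35 ∤ 40 (since 40 = 1·35 + 5 with remainder 5 ≠ 0), so F_{19^35} is not a subfield of F_{19^40}. Equivalently: if it were, the tower law would give 35 = [F_{19^35}:F_19] dividing [F_{19^40}:F_19] = 40, contradiction.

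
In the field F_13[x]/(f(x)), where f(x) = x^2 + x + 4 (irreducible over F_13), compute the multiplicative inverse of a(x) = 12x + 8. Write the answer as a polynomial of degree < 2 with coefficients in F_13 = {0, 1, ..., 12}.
a(x)^(-1) ≡ 6x + 2 (mod f(x))

Since f is irreducible over F_13, F_13[x]/(f) is a field and a(x) ≠ 0 has an inverse. Apply the extended Euclidean algorithm to f(x) and a(x) in F_13[x]: f(x) = (12x + 4)·a(x) + (11). The last nonzero remainder is the constant 11 = gcd(f, a) in F_13. Back-substituting through the division chain expresses 11 = s(x)·a(x) + t(x)·f(x) with s(x) ≡ x + 9 (mod f), so (x + 9)·a(x) ≡ 11 (mod f). Multiplying by 11^(-1) ≡ 6 in F_13 gives a(x)^(-1) ≡ 6·(x + 9) ≡ 6x + 2 (mod f). Check: (12x + 8)·(6x + 2) = 7x^2 + 7x + 3 ≡ 1 (mod x^2 + x + 4).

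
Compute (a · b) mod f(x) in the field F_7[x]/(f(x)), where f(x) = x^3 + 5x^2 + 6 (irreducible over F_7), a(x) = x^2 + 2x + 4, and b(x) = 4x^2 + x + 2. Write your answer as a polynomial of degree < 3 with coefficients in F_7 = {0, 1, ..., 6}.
a · b ≡ 5x^2 + 5x + 4 (mod f(x))

Multiply in F_7[x]: a(x)·b(x) = (x^2 + 2x + 4)·(4x^2 + x + 2) = 4x^4 + 2x^3 + 6x^2 + x + 1. This has degree ≥ 3, so divide by f(x) over F_7: 4x^4 + 2x^3 + 6x^2 + x + 1 = (4x + 3)·(x^3 + 5x^2 + 6) + (5x^2 + 5x + 4). Hence a·b ≡ 5x^2 + 5x + 4 (mod f). (F_7[x]/(f) is a field with 7^3 = 343 elements since f is irreducible of degree 3.)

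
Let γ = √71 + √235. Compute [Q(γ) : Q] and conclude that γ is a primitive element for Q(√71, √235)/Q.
[Q(γ) : Q] = 4 (equivalently, Q(γ) = Q(√71, √235))

Obviously Q(γ) ⊆ Q(√71, √235), and [Q(√71, √235):Q] = 4 (since 71, 235 are distinct squarefree integers > 1 with 16685 not a perfect square). To show equality we compute the minimal polynomial of γ. From γ = √71 + √235: γ^2 = 71 + 2√(16685) + 235 = 306 + 2√(16685), so γ^2 - 306 = 2√(16685); squaring, (γ^2 - 306)^2 = 4·16685, i.e. γ^4 - 612γ^2 + 93636 - 66740 = 0, i.e. γ^4 - 612γ^2 + 26896 = 0. So γ is a root of x^4 - 612x^2 + 26896. This polynomial is irreducible over Q: it has no rational root (each ±√71 ± √235 is irrational), and any factorization into two quadratics over Q would force √(16685) ∈ Q (pairing opposite roots) or √71, √235 ∈ Q (other pairings), all impossible. Hence [Q(γ):Q] = 4 = [Q(√71, √235):Q], so Q(γ) = Q(√71, √235).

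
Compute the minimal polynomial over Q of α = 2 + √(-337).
m_α(x) = x^2 - 4x + 341

From α - 2 = √(-337), squaring gives (α - 2)^2 = -337, i.e. α^2 - 4α + 4 = -337, so α^2 - 4α + 341 = 0. The discriminant of x^2 - 4x + 341 is (-4)^2 - 4·(341) = 16 - 1364 = -1348, and 4·(-337) is not a perfect square in Q since -337 is squarefree and ≠ 1. Hence x^2 - 4x + 341 is irreducible over Q and is the minimal polynomial of α.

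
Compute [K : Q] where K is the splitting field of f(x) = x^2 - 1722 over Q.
[K : Q] = 2

f(x) = x^2 - 1722 factors as (x - √1722)(x + √1722). The splitting field is K = Q(√1722). Since 1722 is squarefree and > 1, it is not a perfect square, so x^2 - 1722 is irreducible over Q and [Q(√1722) : Q] = 2. Hence [K : Q] = 2.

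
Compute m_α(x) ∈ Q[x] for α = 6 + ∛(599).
m_α(x) = x^3 - 18x^2 + 108x - 815

Set β = α - 6 = ∛(599), so β^3 = 599. Then (α - 6)^3 - 599 = 0, i.e. α is a root of g(x) = (x - 6)^3 - 599 = x^3 - 18x^2 + 108x - 815. Since g(x) = h(x - 6) where h(x) = x^3 - 599, and h is irreducible over Q (because 599 is not a perfect cube, so h has no rational root, and a monic cubic with no rational root is irreducible), g is also irreducible (irreducibility is preserved under the substitution x → x - 6). Hence m_α(x) = x^3 - 18x^2 + 108x - 815.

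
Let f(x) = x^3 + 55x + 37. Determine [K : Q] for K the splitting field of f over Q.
[K : Q] = 6

By the rational root test, any rational root of the monic integer polynomial f(x) = x^3 + 55x + 37 must be an integer dividing the constant term 37, i.e. one of ±{1, 37}. Evaluating: f(1) = 93, f(-1) = -19, f(37) = 52725, f(-37) = -52651; none is 0, so f has no rational root and is therefore irreducible over Q (a cubic with no linear factor over a field is irreducible). For an irreducible cubic, the Galois group is A_3 or S_3 according as the discriminant disc(f) = -4a^3 - 27b^2 = -4·(55)^3 - 27·(37)^2 = -702463 is or is not a square in Q. Here disc(f) = -702463 is not a perfect square in Q, so the Galois group of f over Q is not contained in A_3 and must be all of S_3. The splitting field has degree |S_3| = 6 over Q, so [K : Q] = 6.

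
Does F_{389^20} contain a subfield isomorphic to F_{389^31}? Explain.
No: F_{389^31} is not a subfield of F_{389^20}

F_{p^m} embeds in F_{p^n} iff m | n. Here 31 ∤ 20 (since 20 = 0·31 + 20 with remainder 20 ≠ 0), so F_{389^31} is not a subfield of F_{389^20}. Equivalently: if it were, the tower law would give 31 = [F_{389^31}:F_389] dividing [F_{389^20}:F_389] = 20, contradiction.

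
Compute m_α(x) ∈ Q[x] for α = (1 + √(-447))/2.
m_α(x) = x^2 - x + 112

From 2α - 1 = √(-447), squaring gives (2α - 1)^2 = -447, i.e. 4α^2 - 4α + 1 = -447, so α^2 - α + (1 + 447)/4 = 0. Since -447 ≡ 1 (mod 4), (1 + 447)/4 = 112 ∈ Z. The polynomial x^2 - x + 112 has discriminant 1 - 4·(112) = -447, which is not a perfect square in Q (d = -447 is squarefree and ≠ 1), so x^2 - x + 112 is irreducible over Q. It is the minimal polynomial of α.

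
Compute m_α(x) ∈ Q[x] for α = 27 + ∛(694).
m_α(x) = x^3 - 81x^2 + 2187x - 20377

Set β = α - 27 = ∛(694), so β^3 = 694. Then (α - 27)^3 - 694 = 0, i.e. α is a root of g(x) = (x - 27)^3 - 694 = x^3 - 81x^2 + 2187x - 20377. Since g(x) = h(x - 27) where h(x) = x^3 - 694, and h is irreducible over Q (because 694 is not a perfect cube, so h has no rational root, and a monic cubic with no rational root is irreducible), g is also irreducible (irreducibility is preserved under the substitution x → x - 27). Hence m_α(x) = x^3 - 81x^2 + 2187x - 20377.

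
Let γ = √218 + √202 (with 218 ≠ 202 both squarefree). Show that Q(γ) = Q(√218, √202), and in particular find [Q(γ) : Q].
[Q(γ) : Q] = 4 (equivalently, Q(γ) = Q(√218, √202))

Obviously Q(γ) ⊆ Q(√218, √202), and [Q(√218, √202):Q] = 4 (since 218, 202 are distinct squarefree integers > 1 with 44036 not a perfect square). To show equality we compute the minimal polynomial of γ. From γ = √218 + √202: γ^2 = 218 + 2√(44036) + 202 = 420 + 2√(44036), so γ^2 - 420 = 2√(44036); squaring, (γ^2 - 420)^2 = 4·44036, i.e. γ^4 - 840γ^2 + 176400 - 176144 = 0, i.e. γ^4 - 840γ^2 + 256 = 0. So γ is a root of x^4 - 840x^2 + 256. This polynomial is irreducible over Q: it has no rational root (each ±√218 ± √202 is irrational), and any factorization into two quadratics over Q would force √(44036) ∈ Q (pairing opposite roots) or √218, √202 ∈ Q (other pairings), all impossible. Hence [Q(γ):Q] = 4 = [Q(√218, √202):Q], so Q(γ) = Q(√218, √202).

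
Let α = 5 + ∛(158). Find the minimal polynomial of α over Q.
m_α(x) = x^3 - 15x^2 + 75x - 283

Set β = α - 5 = ∛(158), so β^3 = 158. Then (α - 5)^3 - 158 = 0, i.e. α is a root of g(x) = (x - 5)^3 - 158 = x^3 - 15x^2 + 75x - 283. Since g(x) = h(x - 5) where h(x) = x^3 - 158, and h is irreducible over Q (because 158 is not a perfect cube, so h has no rational root, and a monic cubic with no rational root is irreducible), g is also irreducible (irreducibility is preserved under the substitution x → x - 5). Hence m_α(x) = x^3 - 15x^2 + 75x - 283.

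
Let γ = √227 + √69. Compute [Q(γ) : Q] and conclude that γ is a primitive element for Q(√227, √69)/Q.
[Q(γ) : Q] = 4 (equivalently, Q(γ) = Q(√227, √69))

Obviously Q(γ) ⊆ Q(√227, √69), and [Q(√227, √69):Q] = 4 (since 227, 69 are distinct squarefree integers > 1 with 15663 not a perfect square). To show equality we compute the minimal polynomial of γ. From γ = √227 + √69: γ^2 = 227 + 2√(15663) + 69 = 296 + 2√(15663), so γ^2 - 296 = 2√(15663); squaring, (γ^2 - 296)^2 = 4·15663, i.e. γ^4 - 592γ^2 + 87616 - 62652 = 0, i.e. γ^4 - 592γ^2 + 24964 = 0. So γ is a root of x^4 - 592x^2 + 24964. This polynomial is irreducible over Q: it has no rational root (each ±√227 ± √69 is irrational), and any factorization into two quadratics over Q would force √(15663) ∈ Q (pairing opposite roots) or √227, √69 ∈ Q (other pairings), all impossible. Hence [Q(γ):Q] = 4 = [Q(√227, √69):Q], so Q(γ) = Q(√227, √69).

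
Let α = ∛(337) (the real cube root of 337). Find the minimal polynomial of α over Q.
m_α(x) = x^3 - 337

α satisfies α^3 = 337, so x^3 - 337 annihilates α. By the rational root test, a rational root p/q (in lowest terms) of x^3 - 337 would satisfy p^3 = 337 q^3, forcing q = 1 and p^3 = 337; but 337 is not a perfect cube, contradiction. A monic cubic over Q with no rational root is irreducible (any nontrivial factorization would include a linear factor). Hence x^3 - 337 is the minimal polynomial of α, and in particular [Q(α):Q] = 3.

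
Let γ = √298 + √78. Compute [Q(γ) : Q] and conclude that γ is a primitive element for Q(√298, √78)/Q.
[Q(γ) : Q] = 4 (equivalently, Q(γ) = Q(√298, √78))

Obviously Q(γ) ⊆ Q(√298, √78), and [Q(√298, √78):Q] = 4 (since 298, 78 are distinct squarefree integers > 1 with 23244 not a perfect square). To show equality we compute the minimal polynomial of γ. From γ = √298 + √78: γ^2 = 298 + 2√(23244) + 78 = 376 + 2√(23244), so γ^2 - 376 = 2√(23244); squaring, (γ^2 - 376)^2 = 4·23244, i.e. γ^4 - 752γ^2 + 141376 - 92976 = 0, i.e. γ^4 - 752γ^2 + 48400 = 0. So γ is a root of x^4 - 752x^2 + 48400. This polynomial is irreducible over Q: it has no rational root (each ±√298 ± √78 is irrational), and any factorization into two quadratics over Q would force √(23244) ∈ Q (pairing opposite roots) or √298, √78 ∈ Q (other pairings), all impossible. Hence [Q(γ):Q] = 4 = [Q(√298, √78):Q], so Q(γ) = Q(√298, √78).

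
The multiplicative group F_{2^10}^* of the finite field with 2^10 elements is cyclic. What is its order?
|F_{2^10}^*| = 1023

F_{2^10} has 2^10 = 1024 elements; its multiplicative group consists of all nonzero elements, so |F_{2^10}^*| = 1024 - 1 = 1023. (It is cyclic since any finite subgroup of the multiplicative group of a field is cyclic.)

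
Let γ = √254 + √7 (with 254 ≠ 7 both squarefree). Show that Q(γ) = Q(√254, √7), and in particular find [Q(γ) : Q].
[Q(γ) : Q] = 4 (equivalently, Q(γ) = Q(√254, √7))

Obviously Q(γ) ⊆ Q(√254, √7), and [Q(√254, √7):Q] = 4 (since 254, 7 are distinct squarefree integers > 1 with 1778 not a perfect square). To show equality we compute the minimal polynomial of γ. From γ = √254 + √7: γ^2 = 254 + 2√(1778) + 7 = 261 + 2√(1778), so γ^2 - 261 = 2√(1778); squaring, (γ^2 - 261)^2 = 4·1778, i.e. γ^4 - 522γ^2 + 68121 - 7112 = 0, i.e. γ^4 - 522γ^2 + 61009 = 0. So γ is a root of x^4 - 522x^2 + 61009. This polynomial is irreducible over Q: it has no rational root (each ±√254 ± √7 is irrational), and any factorization into two quadratics over Q would force √(1778) ∈ Q (pairing opposite roots) or √254, √7 ∈ Q (other pairings), all impossible. Hence [Q(γ):Q] = 4 = [Q(√254, √7):Q], so Q(γ) = Q(√254, √7).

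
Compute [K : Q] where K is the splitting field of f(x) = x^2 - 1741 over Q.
[K : Q] = 2

f(x) = x^2 - 1741 factors as (x - √1741)(x + √1741). The splitting field is K = Q(√1741). Since 1741 is squarefree and > 1, it is not a perfect square, so x^2 - 1741 is irreducible over Q and [Q(√1741) : Q] = 2. Hence [K : Q] = 2.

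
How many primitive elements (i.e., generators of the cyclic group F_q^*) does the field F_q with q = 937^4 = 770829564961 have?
There are φ(770829564960) = 160207331328 primitive elements

F_q^* is cyclic of order q - 1 = 770829564960. A cyclic group of order m has exactly φ(m) generators. Here m = 770829564960 = 2^5 · 3^2 · 5 · 7 · 13 · 67 · 87797, so the number of primitive elements is φ(770829564960) = 160207331328.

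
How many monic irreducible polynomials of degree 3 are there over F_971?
There are 305165880 monic irreducible polynomials of degree 3 over F_971

Each element of F_{971^3} that lies in no proper subfield is a root of exactly one monic irreducible of degree 3 over F_971, and each such polynomial has 3 distinct roots in F_{971^3}. By Möbius inversion the count is N_971(3) = (1/3) Σ_{d|3} μ(3/d) · 971^d = (1/3)(μ(3)·971^1 + μ(1)·971^3) = 915497640/3 = 305165880.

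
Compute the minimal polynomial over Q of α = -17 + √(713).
m_α(x) = x^2 + 34x - 424

From α + 17 = √(713), squaring gives (α + 17)^2 = 713, i.e. α^2 + 34α + 289 = 713, so α^2 + 34α - 424 = 0. The discriminant of x^2 + 34x - 424 is (34)^2 - 4·(-424) = 1156 + 1696 = 2852, and 4·(713) is not a perfect square in Q since 713 is squarefree and ≠ 1. Hence x^2 + 34x - 424 is irreducible over Q and is the minimal polynomial of α.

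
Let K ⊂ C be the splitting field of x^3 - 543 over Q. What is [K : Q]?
[K : Q] = 6

The roots of x^3 - 543 are ∛543, ω∛543, ω^2∛543 where ω = e^(2πi/3) is a primitive cube root of unity, so K = Q(∛543, ω). Now [Q(∛543):Q] = 3 (since 543 is not a perfect cube, x^3 - 543 is irreducible) and [Q(ω):Q] = 2. Both 2 and 3 divide [K:Q], and [K:Q] ≤ 3·2 = 6, so [K:Q] = 6. (Equivalently: Q(∛543) ⊂ R but ω ∉ R, so [K : Q(∛543)] = 2.)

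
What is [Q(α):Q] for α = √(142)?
[Q(α):Q] = 2

[Q(α):Q] equals the degree of the minimal polynomial of α. Here α^2 = 142 and x^2 - 142 is irreducible (d = 142 is squarefree, ≠ 1, hence not a square), so deg(m_α) = 2. Thus [Q(α):Q] = 2.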